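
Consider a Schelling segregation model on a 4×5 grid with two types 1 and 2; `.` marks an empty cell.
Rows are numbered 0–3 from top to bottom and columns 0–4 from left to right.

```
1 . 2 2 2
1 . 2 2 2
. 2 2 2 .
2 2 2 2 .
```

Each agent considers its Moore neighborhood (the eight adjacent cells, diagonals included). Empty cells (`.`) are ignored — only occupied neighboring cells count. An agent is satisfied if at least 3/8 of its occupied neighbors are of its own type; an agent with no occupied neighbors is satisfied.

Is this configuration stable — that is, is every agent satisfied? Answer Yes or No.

Row 0: (0,0)1 1/1 ok · (0,2)2 3/3 ok · (0,3)2 5/5 ok · (0,4)2 3/3 ok
Row 1: (1,0)1 1/2 ok · (1,2)2 6/6 ok · (1,3)2 7/7 ok · (1,4)2 4/4 ok
Row 2: (2,1)2 5/6 ok · (2,2)2 7/7 ok · (2,3)2 6/6 ok
Row 3: (3,0)2 2/2 ok · (3,1)2 4/4 ok · (3,2)2 5/5 ok · (3,3)2 3/3 ok
All meet the threshold, so the configuration is stable.

Yes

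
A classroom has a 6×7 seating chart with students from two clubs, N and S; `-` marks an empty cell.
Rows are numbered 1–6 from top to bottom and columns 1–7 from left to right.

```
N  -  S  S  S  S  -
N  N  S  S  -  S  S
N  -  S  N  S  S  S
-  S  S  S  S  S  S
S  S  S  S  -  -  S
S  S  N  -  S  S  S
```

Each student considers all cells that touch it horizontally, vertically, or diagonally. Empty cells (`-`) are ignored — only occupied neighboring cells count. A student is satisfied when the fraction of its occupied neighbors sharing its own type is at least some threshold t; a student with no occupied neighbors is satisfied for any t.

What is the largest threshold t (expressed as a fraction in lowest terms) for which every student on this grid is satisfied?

0/1

(1,1)N 2/2
(1,3)S 3/4
(1,4)S 4/4
(1,5)S 4/4
(1,6)S 3/3
(2,1)N 3/3
(2,2)N 3/6
(2,3)S 4/6
(2,4)S 6/7
(2,6)S 6/6
(2,7)S 4/4
(3,1)N 2/3
(3,3)S 5/7
(3,4)N 0/7
(3,5)S 6/7
(3,6)S 7/7
(3,7)S 5/5
(4,2)S 5/6
(4,3)S 6/7
(4,4)S 6/7
(4,5)S 5/6
(4,6)S 6/6
(4,7)S 4/4
(5,1)S 4/4
(5,2)S 6/7
(5,3)S 6/7
(5,4)S 5/6
(5,7)S 4/4
(6,1)S 3/3
(6,2)S 4/5
(6,3)N 0/4
(6,5)S 2/2
(6,6)S 3/3
(6,7)S 2/2
The smallest same-type fraction is 0/7 at (3,4), which reduces to 0/1. Any threshold above that leaves this student unsatisfied.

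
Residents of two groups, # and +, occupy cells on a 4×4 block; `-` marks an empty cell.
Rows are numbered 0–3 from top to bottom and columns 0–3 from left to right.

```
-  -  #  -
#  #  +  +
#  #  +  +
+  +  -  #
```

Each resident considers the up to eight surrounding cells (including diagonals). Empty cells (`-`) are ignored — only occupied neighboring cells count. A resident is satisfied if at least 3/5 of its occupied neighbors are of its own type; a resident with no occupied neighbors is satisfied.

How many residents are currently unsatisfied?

7

(0,2)# 1/3 unhappy
(1,0)# 3/3 ok
(1,1)# 4/6 ok
(1,2)+ 3/6 unhappy
(1,3)+ 3/4 ok
(2,0)# 3/5 ok
(2,1)# 3/7 unhappy
(2,2)+ 4/7 unhappy
(2,3)+ 3/4 ok
(3,0)+ 1/3 unhappy
(3,1)+ 2/4 unhappy
(3,3)# 0/2 unhappy
Unsatisfied: (0,2), (1,2), (2,1), (2,2), (3,0), (3,1), (3,3) — 7 in total.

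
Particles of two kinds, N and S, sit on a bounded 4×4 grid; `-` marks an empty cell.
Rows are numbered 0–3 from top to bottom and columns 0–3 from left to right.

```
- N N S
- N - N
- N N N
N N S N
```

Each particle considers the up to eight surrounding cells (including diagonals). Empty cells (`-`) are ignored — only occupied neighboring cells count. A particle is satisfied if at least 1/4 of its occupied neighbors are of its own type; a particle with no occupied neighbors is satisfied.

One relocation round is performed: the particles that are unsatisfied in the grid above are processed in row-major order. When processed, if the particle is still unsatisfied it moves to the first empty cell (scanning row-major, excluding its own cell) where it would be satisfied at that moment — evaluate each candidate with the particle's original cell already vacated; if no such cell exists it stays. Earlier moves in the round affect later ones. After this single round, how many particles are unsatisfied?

2

Initially unsatisfied (in order): (0,3), (3,2).
  (0,3): no empty cell satisfies it; stays.
  (3,2): no empty cell satisfies it; stays.
Resulting grid:
- N N S
- N - N
- N N N
N N S N
Unsatisfied now: (0,3), (3,2).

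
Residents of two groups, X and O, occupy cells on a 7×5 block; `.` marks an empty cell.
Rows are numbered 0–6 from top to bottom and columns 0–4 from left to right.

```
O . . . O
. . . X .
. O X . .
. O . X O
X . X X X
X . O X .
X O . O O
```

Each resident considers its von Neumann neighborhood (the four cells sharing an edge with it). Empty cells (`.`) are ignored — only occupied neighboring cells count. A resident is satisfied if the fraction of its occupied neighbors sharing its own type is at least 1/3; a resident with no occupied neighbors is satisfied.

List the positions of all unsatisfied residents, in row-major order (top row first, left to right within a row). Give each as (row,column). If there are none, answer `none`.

(2,2), (3,4), (5,2), (6,1)

Row 0: (0,0)O 0/0 satisfied · (0,4)O 0/0 satisfied
Row 1: (1,3)X 0/0 satisfied
Row 2: (2,1)O 1/2 satisfied · (2,2)X 0/1 not
Row 3: (3,1)O 1/1 satisfied · (3,3)X 1/2 satisfied · (3,4)O 0/2 not
Row 4: (4,0)X 1/1 satisfied · (4,2)X 1/2 satisfied · (4,3)X 4/4 satisfied · (4,4)X 1/2 satisfied
Row 5: (5,0)X 2/2 satisfied · (5,2)O 0/2 not · (5,3)X 1/3 satisfied
Row 6: (6,0)X 1/2 satisfied · (6,1)O 0/1 not · (6,3)O 1/2 satisfied · (6,4)O 1/1 satisfied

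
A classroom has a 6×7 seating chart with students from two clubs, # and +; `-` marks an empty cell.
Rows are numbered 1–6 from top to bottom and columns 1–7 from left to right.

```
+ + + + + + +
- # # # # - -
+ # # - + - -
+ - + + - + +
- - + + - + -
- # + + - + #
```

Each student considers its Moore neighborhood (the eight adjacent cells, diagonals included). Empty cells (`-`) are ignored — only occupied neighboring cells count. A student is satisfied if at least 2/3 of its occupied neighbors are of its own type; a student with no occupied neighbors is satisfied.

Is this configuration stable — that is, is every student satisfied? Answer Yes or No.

(1,1)+ 1/2 ✗
(1,2)+ 2/4 ✗
(1,3)+ 2/5 ✗
(1,4)+ 2/5 ✗
(1,5)+ 2/4 ✗
(1,6)+ 2/3 ✓
(1,7)+ 1/1 ✓
(2,2)# 3/7 ✗
(2,3)# 4/7 ✗
(2,4)# 3/7 ✗
(2,5)# 1/5 ✗
(3,1)+ 1/3 ✗
(3,2)# 3/6 ✗
(3,3)# 4/6 ✓
(3,5)+ 2/4 ✗
(4,1)+ 1/2 ✗
(4,3)+ 3/5 ✗
(4,4)+ 4/5 ✓
(4,6)+ 3/3 ✓
(4,7)+ 2/2 ✓
(5,3)+ 5/6 ✓
(5,4)+ 5/5 ✓
(5,6)+ 3/4 ✓
(6,2)# 0/2 ✗
(6,3)+ 3/4 ✓
(6,4)+ 3/3 ✓
(6,6)+ 1/2 ✗
(6,7)# 0/2 ✗
For instance (1,1) has only 1/2 same-type neighbors, below 2/3.

No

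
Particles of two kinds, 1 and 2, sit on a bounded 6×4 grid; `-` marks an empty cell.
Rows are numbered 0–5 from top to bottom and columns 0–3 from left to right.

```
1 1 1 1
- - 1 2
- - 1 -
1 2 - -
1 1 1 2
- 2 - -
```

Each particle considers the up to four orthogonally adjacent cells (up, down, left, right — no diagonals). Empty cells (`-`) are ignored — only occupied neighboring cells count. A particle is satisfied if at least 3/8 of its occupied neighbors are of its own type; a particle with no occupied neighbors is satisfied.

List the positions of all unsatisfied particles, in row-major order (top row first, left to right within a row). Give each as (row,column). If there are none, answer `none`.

(1,3), (3,1), (4,3), (5,1)

(0,0)1 1/1 satisfied
(0,1)1 2/2 satisfied
(0,2)1 3/3 satisfied
(0,3)1 1/2 satisfied
(1,2)1 2/3 satisfied
(1,3)2 0/2 not
(2,2)1 1/1 satisfied
(3,0)1 1/2 satisfied
(3,1)2 0/2 not
(4,0)1 2/2 satisfied
(4,1)1 2/4 satisfied
(4,2)1 1/2 satisfied
(4,3)2 0/1 not
(5,1)2 0/1 not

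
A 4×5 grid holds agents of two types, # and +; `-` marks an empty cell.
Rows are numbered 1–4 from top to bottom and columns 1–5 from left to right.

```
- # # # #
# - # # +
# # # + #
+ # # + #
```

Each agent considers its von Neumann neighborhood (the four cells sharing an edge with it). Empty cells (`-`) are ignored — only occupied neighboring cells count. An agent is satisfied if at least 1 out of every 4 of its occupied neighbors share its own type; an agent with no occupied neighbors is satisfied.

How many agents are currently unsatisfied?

(1,2)# 1/1 satisfied
(1,3)# 3/3 satisfied
(1,4)# 3/3 satisfied
(1,5)# 1/2 satisfied
(2,1)# 1/1 satisfied
(2,3)# 3/3 satisfied
(2,4)# 2/4 satisfied
(2,5)+ 0/3 not
(3,1)# 2/3 satisfied
(3,2)# 3/3 satisfied
(3,3)# 3/4 satisfied
(3,4)+ 1/4 satisfied
(3,5)# 1/3 satisfied
(4,1)+ 0/2 not
(4,2)# 2/3 satisfied
(4,3)# 2/3 satisfied
(4,4)+ 1/3 satisfied
(4,5)# 1/2 satisfied
Unsatisfied: (2,5), (4,1) — 2 in total.

2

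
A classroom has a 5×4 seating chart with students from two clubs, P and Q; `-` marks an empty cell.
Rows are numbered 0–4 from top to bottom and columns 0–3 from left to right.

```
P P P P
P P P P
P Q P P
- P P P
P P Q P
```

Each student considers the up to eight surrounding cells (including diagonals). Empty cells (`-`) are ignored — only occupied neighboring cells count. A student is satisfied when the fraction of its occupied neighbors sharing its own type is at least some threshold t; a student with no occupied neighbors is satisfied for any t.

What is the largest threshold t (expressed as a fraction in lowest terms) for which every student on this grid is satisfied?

0/1

(0,0)P 3/3
(0,1)P 5/5
(0,2)P 5/5
(0,3)P 3/3
(1,0)P 4/5
(1,1)P 7/8
(1,2)P 7/8
(1,3)P 5/5
(2,0)P 3/4
(2,1)Q 0/7
(2,2)P 7/8
(2,3)P 5/5
(3,1)P 5/7
(3,2)P 6/8
(3,3)P 4/5
(4,0)P 2/2
(4,1)P 3/4
(4,2)Q 0/5
(4,3)P 2/3
The smallest same-type fraction is 0/7 at (2,1), which reduces to 0/1. Any threshold above that leaves this student unsatisfied.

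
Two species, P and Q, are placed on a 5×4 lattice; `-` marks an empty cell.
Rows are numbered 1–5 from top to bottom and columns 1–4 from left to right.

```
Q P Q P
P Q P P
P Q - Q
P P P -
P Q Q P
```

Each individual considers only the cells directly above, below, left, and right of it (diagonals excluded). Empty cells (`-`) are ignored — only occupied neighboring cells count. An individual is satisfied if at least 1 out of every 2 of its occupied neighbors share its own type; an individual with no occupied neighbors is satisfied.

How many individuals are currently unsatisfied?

(1,1)Q 0/2 not
(1,2)P 0/3 not
(1,3)Q 0/3 not
(1,4)P 1/2 satisfied
(2,1)P 1/3 not
(2,2)Q 1/4 not
(2,3)P 1/3 not
(2,4)P 2/3 satisfied
(3,1)P 2/3 satisfied
(3,2)Q 1/3 not
(3,4)Q 0/1 not
(4,1)P 3/3 satisfied
(4,2)P 2/4 satisfied
(4,3)P 1/2 satisfied
(5,1)P 1/2 satisfied
(5,2)Q 1/3 not
(5,3)Q 1/3 not
(5,4)P 0/1 not
Unsatisfied: (1,1), (1,2), (1,3), (2,1), (2,2), (2,3), (3,2), (3,4), (5,2), (5,3), (5,4) — 11 in total.

11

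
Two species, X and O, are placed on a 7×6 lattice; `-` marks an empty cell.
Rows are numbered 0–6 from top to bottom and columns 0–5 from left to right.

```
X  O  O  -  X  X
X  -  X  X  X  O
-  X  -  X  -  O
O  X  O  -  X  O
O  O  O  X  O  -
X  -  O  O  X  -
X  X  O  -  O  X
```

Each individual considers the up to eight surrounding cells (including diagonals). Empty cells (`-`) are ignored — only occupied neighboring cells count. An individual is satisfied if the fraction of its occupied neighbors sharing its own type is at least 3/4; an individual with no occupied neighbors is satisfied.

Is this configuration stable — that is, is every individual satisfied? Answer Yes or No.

No

(0,0)X 1/2 not
(0,1)O 1/4 not
(0,2)O 1/3 not
(0,4)X 3/4 satisfied
(0,5)X 2/3 not
(1,0)X 2/3 not
(1,2)X 3/5 not
(1,3)X 4/5 satisfied
(1,4)X 4/6 not
(1,5)O 1/4 not
(2,1)X 3/5 not
(2,3)X 4/5 satisfied
(2,5)O 2/4 not
(3,0)O 2/4 not
(3,1)X 1/6 not
(3,2)O 2/6 not
(3,4)X 2/5 not
(3,5)O 2/3 not
(4,0)O 2/4 not
(4,1)O 5/7 not
(4,2)O 4/6 not
(4,3)X 2/7 not
(4,4)O 2/5 not
(5,0)X 2/4 not
(5,2)O 4/6 not
(5,3)O 5/7 not
(5,4)X 2/5 not
(6,0)X 2/2 satisfied
(6,1)X 2/4 not
(6,2)O 2/3 not
(6,4)O 1/3 not
(6,5)X 1/2 not
For instance (0,0) has only 1/2 same-type neighbors, below 3/4.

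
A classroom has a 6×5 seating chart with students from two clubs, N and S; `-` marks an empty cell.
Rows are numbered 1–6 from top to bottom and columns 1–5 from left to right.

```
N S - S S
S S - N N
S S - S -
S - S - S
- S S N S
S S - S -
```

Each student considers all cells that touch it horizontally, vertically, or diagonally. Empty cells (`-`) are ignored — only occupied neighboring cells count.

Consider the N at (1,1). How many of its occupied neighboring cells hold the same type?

Occupied neighbors of (1,1): (1,2)=S, (2,1)=S, (2,2)=S.
Same type (N): 0 of 3.

0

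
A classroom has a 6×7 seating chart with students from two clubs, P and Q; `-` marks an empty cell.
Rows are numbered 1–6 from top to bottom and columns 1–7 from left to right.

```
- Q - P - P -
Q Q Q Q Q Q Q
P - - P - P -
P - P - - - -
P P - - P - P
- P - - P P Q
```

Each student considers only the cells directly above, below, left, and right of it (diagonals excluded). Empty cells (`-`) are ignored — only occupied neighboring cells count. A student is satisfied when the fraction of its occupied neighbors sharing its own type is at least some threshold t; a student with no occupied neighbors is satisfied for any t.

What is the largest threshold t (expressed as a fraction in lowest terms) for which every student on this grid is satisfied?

Row 1: (1,2)Q 1/1 · (1,4)P 0/1 · (1,6)P 0/1
Row 2: (2,1)Q 1/2 · (2,2)Q 3/3 · (2,3)Q 2/2 · (2,4)Q 2/4 · (2,5)Q 2/2 · (2,6)Q 2/4 · (2,7)Q 1/1
Row 3: (3,1)P 1/2 · (3,4)P 0/1 · (3,6)P 0/1
Row 4: (4,1)P 2/2 · (4,3)P — no occupied neighbors
Row 5: (5,1)P 2/2 · (5,2)P 2/2 · (5,5)P 1/1 · (5,7)P 0/1
Row 6: (6,2)P 1/1 · (6,5)P 2/2 · (6,6)P 1/2 · (6,7)Q 0/2
The smallest same-type fraction is 0/1 at (1,4), which reduces to 0/1. Any threshold above that leaves this student unsatisfied.

0/1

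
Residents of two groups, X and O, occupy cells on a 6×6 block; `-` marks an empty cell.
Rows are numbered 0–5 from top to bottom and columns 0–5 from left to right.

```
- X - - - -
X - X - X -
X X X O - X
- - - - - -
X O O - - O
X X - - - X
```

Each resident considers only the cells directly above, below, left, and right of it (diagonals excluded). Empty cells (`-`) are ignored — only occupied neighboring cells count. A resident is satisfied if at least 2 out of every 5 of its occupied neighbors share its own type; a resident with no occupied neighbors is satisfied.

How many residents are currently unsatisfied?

4

(0,1)X 0/0 ✓
(1,0)X 1/1 ✓
(1,2)X 1/1 ✓
(1,4)X 0/0 ✓
(2,0)X 2/2 ✓
(2,1)X 2/2 ✓
(2,2)X 2/3 ✓
(2,3)O 0/1 ✗
(2,5)X 0/0 ✓
(4,0)X 1/2 ✓
(4,1)O 1/3 ✗
(4,2)O 1/1 ✓
(4,5)O 0/1 ✗
(5,0)X 2/2 ✓
(5,1)X 1/2 ✓
(5,5)X 0/1 ✗
Unsatisfied: (2,3), (4,1), (4,5), (5,5) — 4 in total.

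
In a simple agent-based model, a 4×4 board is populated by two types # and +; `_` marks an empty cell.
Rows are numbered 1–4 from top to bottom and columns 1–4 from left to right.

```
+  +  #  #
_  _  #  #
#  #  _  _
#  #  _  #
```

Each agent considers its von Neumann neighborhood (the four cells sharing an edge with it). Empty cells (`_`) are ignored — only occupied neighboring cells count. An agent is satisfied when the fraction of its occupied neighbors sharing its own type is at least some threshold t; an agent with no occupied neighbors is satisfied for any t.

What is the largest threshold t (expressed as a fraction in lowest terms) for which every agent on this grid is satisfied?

1/2

(1,1)+ 1/1
(1,2)+ 1/2
(1,3)# 2/3
(1,4)# 2/2
(2,3)# 2/2
(2,4)# 2/2
(3,1)# 2/2
(3,2)# 2/2
(4,1)# 2/2
(4,2)# 2/2
(4,4)# — no occupied neighbors
The smallest same-type fraction is 1/2 at (1,2), which reduces to 1/2. Any threshold above that leaves this agent unsatisfied.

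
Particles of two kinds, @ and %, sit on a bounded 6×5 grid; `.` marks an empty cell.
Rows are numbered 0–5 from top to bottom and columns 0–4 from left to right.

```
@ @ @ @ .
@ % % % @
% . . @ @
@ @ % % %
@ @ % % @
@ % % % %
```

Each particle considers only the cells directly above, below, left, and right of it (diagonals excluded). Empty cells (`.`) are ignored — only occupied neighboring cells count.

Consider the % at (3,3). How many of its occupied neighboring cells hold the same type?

Occupied neighbors of (3,3): (2,3)=@, (4,3)=%, (3,2)=%, (3,4)=%.
Same type (%): 3 of 4.

3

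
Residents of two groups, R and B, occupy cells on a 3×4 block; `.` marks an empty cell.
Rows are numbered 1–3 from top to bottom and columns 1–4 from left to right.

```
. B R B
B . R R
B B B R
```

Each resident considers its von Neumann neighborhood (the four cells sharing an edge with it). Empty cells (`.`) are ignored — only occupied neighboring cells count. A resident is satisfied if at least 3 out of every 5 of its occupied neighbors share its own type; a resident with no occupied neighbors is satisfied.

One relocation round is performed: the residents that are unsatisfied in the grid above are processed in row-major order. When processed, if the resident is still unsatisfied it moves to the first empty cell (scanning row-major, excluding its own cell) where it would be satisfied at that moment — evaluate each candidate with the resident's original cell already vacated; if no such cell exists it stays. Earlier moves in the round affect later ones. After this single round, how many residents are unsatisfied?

Initially unsatisfied (in order): (1,2), (1,3), (1,4), (3,3), (3,4).
  (1,2) → (1,1).
  (1,3): no empty cell satisfies it; stays.
  (1,4) → (2,2).
  (3,3) → (1,2).
  (3,4): now satisfied by earlier moves; stays.
Resulting grid:
B B R .
B B R R
B B . R
Unsatisfied now: (1,3).

1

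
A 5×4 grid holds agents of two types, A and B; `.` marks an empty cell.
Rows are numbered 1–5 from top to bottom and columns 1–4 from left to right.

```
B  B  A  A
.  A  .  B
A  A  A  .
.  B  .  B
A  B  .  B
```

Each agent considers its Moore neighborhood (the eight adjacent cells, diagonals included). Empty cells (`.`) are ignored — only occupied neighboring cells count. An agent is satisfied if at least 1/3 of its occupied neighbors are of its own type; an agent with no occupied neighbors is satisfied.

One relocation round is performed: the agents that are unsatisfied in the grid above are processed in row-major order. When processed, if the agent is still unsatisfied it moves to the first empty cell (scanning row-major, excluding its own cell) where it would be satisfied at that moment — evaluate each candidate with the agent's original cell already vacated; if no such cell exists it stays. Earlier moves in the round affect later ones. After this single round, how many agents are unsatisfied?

0

Initially unsatisfied (in order): (2,4), (4,2), (5,1).
  (2,4) → (2,1).
  (4,2) → (3,4).
  (5,1) → (2,3).
Resulting grid:
B B A A
B A A .
A A A B
. . . B
. B . B
All satisfied now.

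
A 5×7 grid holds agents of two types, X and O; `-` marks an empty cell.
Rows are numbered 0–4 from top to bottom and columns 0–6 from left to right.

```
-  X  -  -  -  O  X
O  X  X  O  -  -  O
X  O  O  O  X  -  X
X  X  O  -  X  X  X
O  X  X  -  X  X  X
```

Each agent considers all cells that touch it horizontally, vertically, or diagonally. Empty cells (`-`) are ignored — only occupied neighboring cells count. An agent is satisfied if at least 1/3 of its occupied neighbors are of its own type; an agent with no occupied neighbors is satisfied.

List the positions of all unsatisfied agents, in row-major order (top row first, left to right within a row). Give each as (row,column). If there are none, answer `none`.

(0,1)X 2/3 satisfied
(0,5)O 1/2 satisfied
(0,6)X 0/2 not
(1,0)O 1/4 not
(1,1)X 3/6 satisfied
(1,2)X 2/6 satisfied
(1,3)O 2/4 satisfied
(1,6)O 1/3 satisfied
(2,0)X 3/5 satisfied
(2,1)O 3/8 satisfied
(2,2)O 4/7 satisfied
(2,3)O 3/6 satisfied
(2,4)X 2/4 satisfied
(2,6)X 2/3 satisfied
(3,0)X 3/5 satisfied
(3,1)X 4/8 satisfied
(3,2)O 3/6 satisfied
(3,4)X 4/5 satisfied
(3,5)X 7/7 satisfied
(3,6)X 4/4 satisfied
(4,0)O 0/3 not
(4,1)X 3/5 satisfied
(4,2)X 2/3 satisfied
(4,4)X 3/3 satisfied
(4,5)X 5/5 satisfied
(4,6)X 3/3 satisfied

(0,6), (1,0), (4,0)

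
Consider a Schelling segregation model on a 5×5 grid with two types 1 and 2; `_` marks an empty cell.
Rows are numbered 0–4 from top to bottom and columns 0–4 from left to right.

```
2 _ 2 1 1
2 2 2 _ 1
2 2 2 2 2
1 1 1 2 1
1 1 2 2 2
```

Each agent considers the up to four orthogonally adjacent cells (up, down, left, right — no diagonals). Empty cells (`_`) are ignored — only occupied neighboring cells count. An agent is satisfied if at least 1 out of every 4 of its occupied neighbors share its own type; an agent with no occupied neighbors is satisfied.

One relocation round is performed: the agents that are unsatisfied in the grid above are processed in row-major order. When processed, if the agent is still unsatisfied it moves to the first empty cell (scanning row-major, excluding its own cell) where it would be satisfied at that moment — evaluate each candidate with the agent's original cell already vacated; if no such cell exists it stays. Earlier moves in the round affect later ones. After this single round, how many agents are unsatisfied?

0

Initially unsatisfied (in order): (3,4).
  (3,4) → (1,3).
Resulting grid:
2 _ 2 1 1
2 2 2 1 1
2 2 2 2 2
1 1 1 2 _
1 1 2 2 2
All satisfied now.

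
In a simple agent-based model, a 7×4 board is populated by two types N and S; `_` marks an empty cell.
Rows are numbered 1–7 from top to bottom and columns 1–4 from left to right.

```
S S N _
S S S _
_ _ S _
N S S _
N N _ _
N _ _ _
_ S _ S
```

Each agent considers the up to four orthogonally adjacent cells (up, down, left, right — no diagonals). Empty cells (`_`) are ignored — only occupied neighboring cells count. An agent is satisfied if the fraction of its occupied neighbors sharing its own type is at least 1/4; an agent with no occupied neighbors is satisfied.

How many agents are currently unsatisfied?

1

(1,1)S 2/2 satisfied
(1,2)S 2/3 satisfied
(1,3)N 0/2 not
(2,1)S 2/2 satisfied
(2,2)S 3/3 satisfied
(2,3)S 2/3 satisfied
(3,3)S 2/2 satisfied
(4,1)N 1/2 satisfied
(4,2)S 1/3 satisfied
(4,3)S 2/2 satisfied
(5,1)N 3/3 satisfied
(5,2)N 1/2 satisfied
(6,1)N 1/1 satisfied
(7,2)S 0/0 satisfied
(7,4)S 0/0 satisfied
Unsatisfied: (1,3) — 1 in total.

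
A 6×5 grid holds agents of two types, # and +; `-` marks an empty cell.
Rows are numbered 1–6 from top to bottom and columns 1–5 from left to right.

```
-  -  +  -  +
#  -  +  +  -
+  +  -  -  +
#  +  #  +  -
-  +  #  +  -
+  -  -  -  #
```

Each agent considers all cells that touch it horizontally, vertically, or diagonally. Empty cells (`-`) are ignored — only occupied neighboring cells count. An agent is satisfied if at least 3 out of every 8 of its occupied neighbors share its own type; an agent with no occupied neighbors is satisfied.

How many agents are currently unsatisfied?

6

(1,3)+ 2/2 ✓
(1,5)+ 1/1 ✓
(2,1)# 0/2 ✗
(2,3)+ 3/3 ✓
(2,4)+ 4/4 ✓
(3,1)+ 2/4 ✓
(3,2)+ 3/6 ✓
(3,5)+ 2/2 ✓
(4,1)# 0/4 ✗
(4,2)+ 3/6 ✓
(4,3)# 1/6 ✗
(4,4)+ 2/4 ✓
(5,2)+ 2/5 ✓
(5,3)# 1/5 ✗
(5,4)+ 1/4 ✗
(6,1)+ 1/1 ✓
(6,5)# 0/1 ✗
Unsatisfied: (2,1), (4,1), (4,3), (5,3), (5,4), (6,5) — 6 in total.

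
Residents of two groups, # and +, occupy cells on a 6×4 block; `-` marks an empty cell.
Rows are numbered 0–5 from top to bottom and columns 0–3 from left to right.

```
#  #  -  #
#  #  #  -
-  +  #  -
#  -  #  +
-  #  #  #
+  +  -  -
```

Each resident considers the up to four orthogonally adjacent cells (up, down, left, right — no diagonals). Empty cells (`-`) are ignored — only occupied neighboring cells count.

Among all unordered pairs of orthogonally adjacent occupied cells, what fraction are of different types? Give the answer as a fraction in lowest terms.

Scan each occupied cell's neighbors to the right and below so each pair is counted once.
From row 0: 0 unlike of 3 pairs (running 0/3).
From row 1: 1 unlike of 4 pairs (running 1/7).
From row 2: 1 unlike of 2 pairs (running 2/9).
From row 3: 2 unlike of 3 pairs (running 4/12).
From row 4: 1 unlike of 3 pairs (running 5/15).
From row 5: 0 unlike of 1 pairs (running 5/16).
Total adjacent occupied pairs: 16; unlike-type pairs: 5.
5/16 is already in lowest terms.

5/16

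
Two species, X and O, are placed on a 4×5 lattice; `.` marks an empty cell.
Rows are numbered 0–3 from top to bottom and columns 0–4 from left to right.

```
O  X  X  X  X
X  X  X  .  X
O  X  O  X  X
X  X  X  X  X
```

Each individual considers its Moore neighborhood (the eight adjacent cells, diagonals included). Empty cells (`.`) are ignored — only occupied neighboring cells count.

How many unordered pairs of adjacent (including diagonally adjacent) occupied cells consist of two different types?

Scan each occupied cell's neighbors to the right and below (and the two forward diagonals) so each pair is counted once.
Row 0: O(0,0)–X(0,1)≠ O(0,0)–X(1,0)≠ O(0,0)–X(1,1)≠ X(0,1)–X(0,2)= X(0,1)–X(1,1)= X(0,1)–X(1,2)= X(0,1)–X(1,0)= X(0,2)–X(0,3)= X(0,2)–X(1,2)= X(0,2)–X(1,1)= X(0,3)–X(0,4)= X(0,3)–X(1,4)= X(0,3)–X(1,2)= X(0,4)–X(1,4)=  → 3/14 unlike.
Row 1: X(1,0)–X(1,1)= X(1,0)–O(2,0)≠ X(1,0)–X(2,1)= X(1,1)–X(1,2)= X(1,1)–X(2,1)= X(1,1)–O(2,2)≠ X(1,1)–O(2,0)≠ X(1,2)–O(2,2)≠ X(1,2)–X(2,3)= X(1,2)–X(2,1)= X(1,4)–X(2,4)= X(1,4)–X(2,3)=  → 4/12 unlike.
Row 2: O(2,0)–X(2,1)≠ O(2,0)–X(3,0)≠ O(2,0)–X(3,1)≠ X(2,1)–O(2,2)≠ X(2,1)–X(3,1)= X(2,1)–X(3,2)= X(2,1)–X(3,0)= O(2,2)–X(2,3)≠ O(2,2)–X(3,2)≠ O(2,2)–X(3,3)≠ O(2,2)–X(3,1)≠ X(2,3)–X(2,4)= X(2,3)–X(3,3)= X(2,3)–X(3,4)= X(2,3)–X(3,2)= X(2,4)–X(3,4)= X(2,4)–X(3,3)=  → 8/17 unlike.
Row 3: X(3,0)–X(3,1)= X(3,1)–X(3,2)= X(3,2)–X(3,3)= X(3,3)–X(3,4)=  → 0/4 unlike.
Total adjacent occupied pairs: 47; unlike-type pairs: 15.

15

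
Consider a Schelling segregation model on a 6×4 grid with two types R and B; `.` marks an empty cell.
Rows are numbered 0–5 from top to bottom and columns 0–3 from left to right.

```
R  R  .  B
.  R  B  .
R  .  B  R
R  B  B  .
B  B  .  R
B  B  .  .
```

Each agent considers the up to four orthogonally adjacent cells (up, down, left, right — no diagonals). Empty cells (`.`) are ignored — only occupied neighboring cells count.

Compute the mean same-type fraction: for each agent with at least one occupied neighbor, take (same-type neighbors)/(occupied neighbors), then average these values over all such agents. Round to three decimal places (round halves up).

0.738

Row 0: (0,0)R 1/1 · (0,1)R 2/2 · (0,3)B — no occupied neighbors
Row 1: (1,1)R 1/2 · (1,2)B 1/2
Row 2: (2,0)R 1/1 · (2,2)B 2/3 · (2,3)R 0/1
Row 3: (3,0)R 1/3 · (3,1)B 2/3 · (3,2)B 2/2
Row 4: (4,0)B 2/3 · (4,1)B 3/3 · (4,3)R — no occupied neighbors
Row 5: (5,0)B 2/2 · (5,1)B 2/2
Sum over 14 agents: 1/1 + 2/2 + 1/2 + 1/2 + 1/1 + 2/3 + 0/1 + 1/3 + 2/3 + 2/2 + 2/3 + 3/3 + 2/2 + 2/2 = 31/3; mean = 31/3 ÷ 14 = 31/42 = 0.738095… → 0.738.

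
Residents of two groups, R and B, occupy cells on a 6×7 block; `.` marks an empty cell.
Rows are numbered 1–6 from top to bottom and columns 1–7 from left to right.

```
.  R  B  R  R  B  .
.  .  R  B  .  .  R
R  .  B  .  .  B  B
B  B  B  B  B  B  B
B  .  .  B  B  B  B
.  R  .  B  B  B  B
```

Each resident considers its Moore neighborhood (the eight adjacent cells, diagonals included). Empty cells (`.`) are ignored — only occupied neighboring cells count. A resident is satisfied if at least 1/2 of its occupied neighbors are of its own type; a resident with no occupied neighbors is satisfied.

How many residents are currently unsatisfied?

8

(1,2)R 1/2 satisfied
(1,3)B 1/4 not
(1,4)R 2/4 satisfied
(1,5)R 1/3 not
(1,6)B 0/2 not
(2,3)R 2/5 not
(2,4)B 2/5 not
(2,7)R 0/3 not
(3,1)R 0/2 not
(3,3)B 4/5 satisfied
(3,6)B 4/5 satisfied
(3,7)B 3/4 satisfied
(4,1)B 2/3 satisfied
(4,2)B 4/5 satisfied
(4,3)B 4/4 satisfied
(4,4)B 5/5 satisfied
(4,5)B 6/6 satisfied
(4,6)B 7/7 satisfied
(4,7)B 5/5 satisfied
(5,1)B 2/3 satisfied
(5,4)B 6/6 satisfied
(5,5)B 8/8 satisfied
(5,6)B 8/8 satisfied
(5,7)B 5/5 satisfied
(6,2)R 0/1 not
(6,4)B 3/3 satisfied
(6,5)B 5/5 satisfied
(6,6)B 5/5 satisfied
(6,7)B 3/3 satisfied
Unsatisfied: (1,3), (1,5), (1,6), (2,3), (2,4), (2,7), (3,1), (6,2) — 8 in total.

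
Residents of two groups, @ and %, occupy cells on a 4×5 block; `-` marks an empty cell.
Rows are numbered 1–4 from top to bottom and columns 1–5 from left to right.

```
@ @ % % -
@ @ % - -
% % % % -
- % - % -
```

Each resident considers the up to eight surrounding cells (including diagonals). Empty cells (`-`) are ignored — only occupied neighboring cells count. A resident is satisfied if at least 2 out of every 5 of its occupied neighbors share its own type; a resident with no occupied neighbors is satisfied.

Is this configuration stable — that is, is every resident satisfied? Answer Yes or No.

(1,1)@ 3/3 ✓
(1,2)@ 3/5 ✓
(1,3)% 2/4 ✓
(1,4)% 2/2 ✓
(2,1)@ 3/5 ✓
(2,2)@ 3/8 ✗
(2,3)% 5/7 ✓
(3,1)% 2/4 ✓
(3,2)% 4/6 ✓
(3,3)% 5/6 ✓
(3,4)% 3/3 ✓
(4,2)% 3/3 ✓
(4,4)% 2/2 ✓
For instance (2,2) has only 3/8 same-type neighbors, below 2/5.

No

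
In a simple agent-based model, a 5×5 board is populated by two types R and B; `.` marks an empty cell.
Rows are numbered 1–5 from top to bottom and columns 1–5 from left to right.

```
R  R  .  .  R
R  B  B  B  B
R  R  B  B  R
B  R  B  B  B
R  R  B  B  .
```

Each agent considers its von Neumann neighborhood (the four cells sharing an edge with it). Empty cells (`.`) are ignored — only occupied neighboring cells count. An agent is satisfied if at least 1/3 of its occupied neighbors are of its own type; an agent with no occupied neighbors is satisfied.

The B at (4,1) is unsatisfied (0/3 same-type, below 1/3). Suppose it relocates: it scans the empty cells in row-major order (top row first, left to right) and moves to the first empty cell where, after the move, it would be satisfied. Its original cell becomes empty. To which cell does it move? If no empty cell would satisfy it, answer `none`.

Vacating (4,1). Empty cells in order:
  (1,3): 1/2 same-type → satisfied — stop here.

(1,3)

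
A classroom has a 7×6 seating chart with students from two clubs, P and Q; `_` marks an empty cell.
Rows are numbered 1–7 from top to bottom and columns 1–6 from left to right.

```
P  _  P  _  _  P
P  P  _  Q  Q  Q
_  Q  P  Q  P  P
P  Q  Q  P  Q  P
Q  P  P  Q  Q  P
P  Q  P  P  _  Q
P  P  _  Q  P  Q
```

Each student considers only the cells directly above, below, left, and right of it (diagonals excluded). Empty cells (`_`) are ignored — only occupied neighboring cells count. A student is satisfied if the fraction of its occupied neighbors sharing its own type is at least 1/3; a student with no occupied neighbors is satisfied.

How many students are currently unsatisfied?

14

Row 1: (1,1)P 1/1 ✓ · (1,3)P 0/0 ✓ · (1,6)P 0/1 ✗
Row 2: (2,1)P 2/2 ✓ · (2,2)P 1/2 ✓ · (2,4)Q 2/2 ✓ · (2,5)Q 2/3 ✓ · (2,6)Q 1/3 ✓
Row 3: (3,2)Q 1/3 ✓ · (3,3)P 0/3 ✗ · (3,4)Q 1/4 ✗ · (3,5)P 1/4 ✗ · (3,6)P 2/3 ✓
Row 4: (4,1)P 0/2 ✗ · (4,2)Q 2/4 ✓ · (4,3)Q 1/4 ✗ · (4,4)P 0/4 ✗ · (4,5)Q 1/4 ✗ · (4,6)P 2/3 ✓
Row 5: (5,1)Q 0/3 ✗ · (5,2)P 1/4 ✗ · (5,3)P 2/4 ✓ · (5,4)Q 1/4 ✗ · (5,5)Q 2/3 ✓ · (5,6)P 1/3 ✓
Row 6: (6,1)P 1/3 ✓ · (6,2)Q 0/4 ✗ · (6,3)P 2/3 ✓ · (6,4)P 1/3 ✓ · (6,6)Q 1/2 ✓
Row 7: (7,1)P 2/2 ✓ · (7,2)P 1/2 ✓ · (7,4)Q 0/2 ✗ · (7,5)P 0/2 ✗ · (7,6)Q 1/2 ✓
Unsatisfied: (1,6), (3,3), (3,4), (3,5), (4,1), (4,3), (4,4), (4,5), (5,1), (5,2), (5,4), (6,2), (7,4), (7,5) — 14 in total.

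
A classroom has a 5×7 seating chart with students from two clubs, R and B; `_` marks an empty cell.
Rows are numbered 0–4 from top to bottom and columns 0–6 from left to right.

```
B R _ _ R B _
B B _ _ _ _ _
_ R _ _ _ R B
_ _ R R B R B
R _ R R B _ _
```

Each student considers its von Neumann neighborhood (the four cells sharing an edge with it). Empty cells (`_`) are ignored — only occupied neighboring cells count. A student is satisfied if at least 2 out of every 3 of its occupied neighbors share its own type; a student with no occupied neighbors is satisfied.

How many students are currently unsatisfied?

Row 0: (0,0)B 1/2 not · (0,1)R 0/2 not · (0,4)R 0/1 not · (0,5)B 0/1 not
Row 1: (1,0)B 2/2 satisfied · (1,1)B 1/3 not
Row 2: (2,1)R 0/1 not · (2,5)R 1/2 not · (2,6)B 1/2 not
Row 3: (3,2)R 2/2 satisfied · (3,3)R 2/3 satisfied · (3,4)B 1/3 not · (3,5)R 1/3 not · (3,6)B 1/2 not
Row 4: (4,0)R 0/0 satisfied · (4,2)R 2/2 satisfied · (4,3)R 2/3 satisfied · (4,4)B 1/2 not
Unsatisfied: (0,0), (0,1), (0,4), (0,5), (1,1), (2,1), (2,5), (2,6), (3,4), (3,5), (3,6), (4,4) — 12 in total.

12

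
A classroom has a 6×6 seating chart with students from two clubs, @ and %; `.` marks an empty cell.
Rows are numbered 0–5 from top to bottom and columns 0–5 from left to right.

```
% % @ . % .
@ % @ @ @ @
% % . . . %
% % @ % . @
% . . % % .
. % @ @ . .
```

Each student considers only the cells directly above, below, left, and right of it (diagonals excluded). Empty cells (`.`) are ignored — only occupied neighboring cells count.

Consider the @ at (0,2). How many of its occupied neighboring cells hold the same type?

Occupied neighbors of (0,2): (1,2)=@, (0,1)=%.
Same type (@): 1 of 2.

1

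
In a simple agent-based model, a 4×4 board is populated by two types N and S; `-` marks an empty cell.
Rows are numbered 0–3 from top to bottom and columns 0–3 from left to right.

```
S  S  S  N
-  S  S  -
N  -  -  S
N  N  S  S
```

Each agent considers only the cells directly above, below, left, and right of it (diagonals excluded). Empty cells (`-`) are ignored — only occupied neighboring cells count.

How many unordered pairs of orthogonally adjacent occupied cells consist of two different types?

2

Scan each occupied cell's neighbors to the right and below so each pair is counted once.
Row 0: S(0,0)–S(0,1)= S(0,1)–S(0,2)= S(0,1)–S(1,1)= S(0,2)–N(0,3)≠ S(0,2)–S(1,2)=  → 1/5 unlike.
Row 1: S(1,1)–S(1,2)=  → 0/1 unlike.
Row 2: N(2,0)–N(3,0)= S(2,3)–S(3,3)=  → 0/2 unlike.
Row 3: N(3,0)–N(3,1)= N(3,1)–S(3,2)≠ S(3,2)–S(3,3)=  → 1/3 unlike.
Total adjacent occupied pairs: 11; unlike-type pairs: 2.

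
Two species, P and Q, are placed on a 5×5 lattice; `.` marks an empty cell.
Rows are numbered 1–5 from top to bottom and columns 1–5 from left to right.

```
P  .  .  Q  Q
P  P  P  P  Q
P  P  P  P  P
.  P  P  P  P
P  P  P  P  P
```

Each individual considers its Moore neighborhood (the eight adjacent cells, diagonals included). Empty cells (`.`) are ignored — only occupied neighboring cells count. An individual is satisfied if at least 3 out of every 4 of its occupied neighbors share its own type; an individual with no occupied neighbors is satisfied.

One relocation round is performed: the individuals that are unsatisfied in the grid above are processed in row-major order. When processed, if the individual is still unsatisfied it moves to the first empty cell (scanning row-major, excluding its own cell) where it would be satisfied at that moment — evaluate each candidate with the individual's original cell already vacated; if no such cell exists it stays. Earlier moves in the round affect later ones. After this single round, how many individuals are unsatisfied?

2

Initially unsatisfied (in order): (1,4), (1,5), (2,4), (2,5).
  (1,4): no empty cell satisfies it; stays.
  (1,5): no empty cell satisfies it; stays.
  (2,4) → (1,2).
  (2,5): no empty cell satisfies it; stays.
Resulting grid:
P P . Q Q
P P P . Q
P P P P P
. P P P P
P P P P P
Unsatisfied now: (1,4), (2,5).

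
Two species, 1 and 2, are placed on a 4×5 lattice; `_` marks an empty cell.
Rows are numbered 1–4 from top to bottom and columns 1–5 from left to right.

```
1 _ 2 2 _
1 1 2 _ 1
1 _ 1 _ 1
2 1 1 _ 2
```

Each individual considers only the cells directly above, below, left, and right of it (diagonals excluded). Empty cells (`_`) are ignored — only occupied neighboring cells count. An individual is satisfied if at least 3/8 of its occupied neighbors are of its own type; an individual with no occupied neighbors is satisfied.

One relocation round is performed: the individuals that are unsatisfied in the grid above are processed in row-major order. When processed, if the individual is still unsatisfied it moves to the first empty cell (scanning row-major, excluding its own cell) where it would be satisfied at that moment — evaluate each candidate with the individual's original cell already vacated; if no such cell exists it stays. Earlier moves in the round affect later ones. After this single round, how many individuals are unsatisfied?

1

Initially unsatisfied (in order): (2,3), (4,1), (4,5).
  (2,3) → (1,5).
  (4,1) → (2,4).
  (4,5) → (2,3).
Resulting grid:
1 _ 2 2 2
1 1 2 2 1
1 _ 1 _ 1
_ 1 1 _ _
Unsatisfied now: (2,5).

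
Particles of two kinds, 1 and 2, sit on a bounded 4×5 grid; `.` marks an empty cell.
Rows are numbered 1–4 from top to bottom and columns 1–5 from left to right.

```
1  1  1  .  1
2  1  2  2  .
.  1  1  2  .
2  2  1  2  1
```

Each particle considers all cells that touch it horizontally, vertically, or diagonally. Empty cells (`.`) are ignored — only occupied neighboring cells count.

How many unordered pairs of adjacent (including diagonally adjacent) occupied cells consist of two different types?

22

Scan each occupied cell's neighbors to the right and below (and the two forward diagonals) so each pair is counted once.
Row 1: 1(1,1)–1(1,2)= 1(1,1)–2(2,1)≠ 1(1,1)–1(2,2)= 1(1,2)–1(1,3)= 1(1,2)–1(2,2)= 1(1,2)–2(2,3)≠ 1(1,2)–2(2,1)≠ 1(1,3)–2(2,3)≠ 1(1,3)–2(2,4)≠ 1(1,3)–1(2,2)= 1(1,5)–2(2,4)≠  → 6/11 unlike.
Row 2: 2(2,1)–1(2,2)≠ 2(2,1)–1(3,2)≠ 1(2,2)–2(2,3)≠ 1(2,2)–1(3,2)= 1(2,2)–1(3,3)= 2(2,3)–2(2,4)= 2(2,3)–1(3,3)≠ 2(2,3)–2(3,4)= 2(2,3)–1(3,2)≠ 2(2,4)–2(3,4)= 2(2,4)–1(3,3)≠  → 6/11 unlike.
Row 3: 1(3,2)–1(3,3)= 1(3,2)–2(4,2)≠ 1(3,2)–1(4,3)= 1(3,2)–2(4,1)≠ 1(3,3)–2(3,4)≠ 1(3,3)–1(4,3)= 1(3,3)–2(4,4)≠ 1(3,3)–2(4,2)≠ 2(3,4)–2(4,4)= 2(3,4)–1(4,5)≠ 2(3,4)–1(4,3)≠  → 7/11 unlike.
Row 4: 2(4,1)–2(4,2)= 2(4,2)–1(4,3)≠ 1(4,3)–2(4,4)≠ 2(4,4)–1(4,5)≠  → 3/4 unlike.
Total adjacent occupied pairs: 37; unlike-type pairs: 22.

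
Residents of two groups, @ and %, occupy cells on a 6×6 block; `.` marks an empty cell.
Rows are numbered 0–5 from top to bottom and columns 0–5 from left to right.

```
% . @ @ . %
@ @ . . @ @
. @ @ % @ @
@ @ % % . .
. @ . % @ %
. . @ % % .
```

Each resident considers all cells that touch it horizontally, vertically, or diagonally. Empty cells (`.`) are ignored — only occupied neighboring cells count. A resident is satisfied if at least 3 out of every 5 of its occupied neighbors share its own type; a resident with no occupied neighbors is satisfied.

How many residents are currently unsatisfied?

10

Row 0: (0,0)% 0/2 unhappy · (0,2)@ 2/2 ok · (0,3)@ 2/2 ok · (0,5)% 0/2 unhappy
Row 1: (1,0)@ 2/3 ok · (1,1)@ 4/5 ok · (1,4)@ 4/6 ok · (1,5)@ 3/4 ok
Row 2: (2,1)@ 5/6 ok · (2,2)@ 3/6 unhappy · (2,3)% 2/5 unhappy · (2,4)@ 3/5 ok · (2,5)@ 3/3 ok
Row 3: (3,0)@ 3/3 ok · (3,1)@ 4/5 ok · (3,2)% 3/7 unhappy · (3,3)% 3/6 unhappy
Row 4: (4,1)@ 3/4 ok · (4,3)% 4/6 ok · (4,4)@ 0/5 unhappy · (4,5)% 1/2 unhappy
Row 5: (5,2)@ 1/3 unhappy · (5,3)% 2/4 unhappy · (5,4)% 3/4 ok
Unsatisfied: (0,0), (0,5), (2,2), (2,3), (3,2), (3,3), (4,4), (4,5), (5,2), (5,3) — 10 in total.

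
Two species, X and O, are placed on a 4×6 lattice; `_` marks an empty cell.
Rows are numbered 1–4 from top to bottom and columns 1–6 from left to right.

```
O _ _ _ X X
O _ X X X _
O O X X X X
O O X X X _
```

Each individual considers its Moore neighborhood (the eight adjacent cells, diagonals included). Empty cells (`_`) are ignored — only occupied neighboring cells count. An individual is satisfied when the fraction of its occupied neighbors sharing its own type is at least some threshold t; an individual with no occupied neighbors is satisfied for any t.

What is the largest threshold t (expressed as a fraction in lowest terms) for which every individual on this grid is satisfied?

Row 1: (1,1)O 1/1 · (1,5)X 3/3 · (1,6)X 2/2
Row 2: (2,1)O 3/3 · (2,3)X 3/4 · (2,4)X 6/6 · (2,5)X 6/6
Row 3: (3,1)O 4/4 · (3,2)O 4/7 · (3,3)X 5/7 · (3,4)X 8/8 · (3,5)X 6/6 · (3,6)X 3/3
Row 4: (4,1)O 3/3 · (4,2)O 3/5 · (4,3)X 3/5 · (4,4)X 5/5 · (4,5)X 4/4
The smallest same-type fraction is 4/7 at (3,2), which reduces to 4/7. Any threshold above that leaves this individual unsatisfied.

4/7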